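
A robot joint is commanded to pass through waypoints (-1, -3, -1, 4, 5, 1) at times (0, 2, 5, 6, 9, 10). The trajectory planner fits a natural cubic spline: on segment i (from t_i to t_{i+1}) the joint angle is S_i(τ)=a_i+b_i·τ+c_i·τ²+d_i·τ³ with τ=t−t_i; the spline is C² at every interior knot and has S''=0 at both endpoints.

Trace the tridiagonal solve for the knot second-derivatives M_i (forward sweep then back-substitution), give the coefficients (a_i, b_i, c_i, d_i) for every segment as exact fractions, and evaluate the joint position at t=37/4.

  seg 0: a=-1 b=-217/225 c=0 d=-2/225
  seg 1: a=-3 b=-241/225 c=-4/75 d=427/2025
  seg 2: a=-1 b=968/225 c=83/45 d=-86/75
  seg 3: a=4 b=1024/225 c=-359/225 d=128/2025
  seg 4: a=5 b=-746/225 c=-77/75 d=77/225
S(37/4) = 19739/4800

Δ: Δ0=-1, Δ1=2/3, Δ2=5, Δ3=1/3, Δ4=-4
row 1: diag=10, rhs=10; c'=3/10, d'=1
row 2: denom=8−3·3/10=71/10; d'=(26−3·1)/(71/10)=230/71
row 3: denom=8−1·10/71=558/71; d'=(-28−1·230/71)/(558/71)=-1109/279
row 4: denom=8−3·71/186=425/62; d'=(-26−3·-1109/279)/(425/62)=-154/75
back: M4=-154/75
back: M3=-1109/279−71/186·-154/75=-718/225
back: M2=230/71−10/71·-718/225=166/45
back: M1=1−3/10·166/45=-8/75
M: M0=0, M1=-8/75, M2=166/45, M3=-718/225, M4=-154/75, M5=0
seg 0: a=-1, c=M0/2=0, d=(M1−M0)/(6·2)=-2/225, b=Δ0−h0·(2M0+M1)/6=-217/225
seg 1: a=-3, c=M1/2=-4/75, d=(M2−M1)/(6·3)=427/2025, b=Δ1−h1·(2M1+M2)/6=-241/225
seg 2: a=-1, c=M2/2=83/45, d=(M3−M2)/(6·1)=-86/75, b=Δ2−h2·(2M2+M3)/6=968/225
seg 3: a=4, c=M3/2=-359/225, d=(M4−M3)/(6·3)=128/2025, b=Δ3−h3·(2M3+M4)/6=1024/225
seg 4: a=5, c=M4/2=-77/75, d=(M5−M4)/(6·1)=77/225, b=Δ4−h4·(2M4+M5)/6=-746/225
t_q=37/4 → seg 4, τ=1/4; S=5+-746/225·τ+-77/75·τ²+77/225·τ³=19739/4800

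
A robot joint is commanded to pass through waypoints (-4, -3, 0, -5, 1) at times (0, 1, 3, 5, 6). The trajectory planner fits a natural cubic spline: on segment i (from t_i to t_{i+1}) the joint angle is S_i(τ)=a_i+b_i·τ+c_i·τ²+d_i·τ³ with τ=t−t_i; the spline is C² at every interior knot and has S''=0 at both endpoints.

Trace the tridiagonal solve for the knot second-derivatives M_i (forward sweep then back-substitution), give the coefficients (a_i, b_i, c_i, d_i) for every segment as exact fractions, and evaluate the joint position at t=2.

  seg 0: a=-4 b=17/30 c=0 d=13/30
  seg 1: a=-3 b=28/15 c=13/10 d=-89/120
  seg 2: a=0 b=-11/6 c=-63/20 d=169/120
  seg 3: a=-5 b=37/15 c=53/10 d=-53/30
S(2) = -23/40

Δ: Δ0=1, Δ1=3/2, Δ2=-5/2, Δ3=6
row 1: diag=6, rhs=3; c'=1/3, d'=1/2
row 2: denom=8−2·1/3=22/3; d'=(-24−2·1/2)/(22/3)=-75/22
row 3: denom=6−2·3/11=60/11; d'=(51−2·-75/22)/(60/11)=53/5
back: M3=53/5
back: M2=-75/22−3/11·53/5=-63/10
back: M1=1/2−1/3·-63/10=13/5
M: M0=0, M1=13/5, M2=-63/10, M3=53/5, M4=0
seg 0: a=-4, c=M0/2=0, d=(M1−M0)/(6·1)=13/30, b=Δ0−h0·(2M0+M1)/6=17/30
seg 1: a=-3, c=M1/2=13/10, d=(M2−M1)/(6·2)=-89/120, b=Δ1−h1·(2M1+M2)/6=28/15
seg 2: a=0, c=M2/2=-63/20, d=(M3−M2)/(6·2)=169/120, b=Δ2−h2·(2M2+M3)/6=-11/6
seg 3: a=-5, c=M3/2=53/10, d=(M4−M3)/(6·1)=-53/30, b=Δ3−h3·(2M3+M4)/6=37/15
t_q=2 → seg 1, τ=1; S=-3+28/15·τ+13/10·τ²+-89/120·τ³=-23/40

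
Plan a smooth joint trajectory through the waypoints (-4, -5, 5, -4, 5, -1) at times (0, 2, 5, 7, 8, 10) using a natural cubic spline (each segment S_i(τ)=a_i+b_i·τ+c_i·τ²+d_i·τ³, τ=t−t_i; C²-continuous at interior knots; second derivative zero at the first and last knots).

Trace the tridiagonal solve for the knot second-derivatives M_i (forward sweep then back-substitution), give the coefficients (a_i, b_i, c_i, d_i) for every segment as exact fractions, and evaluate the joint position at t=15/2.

  seg 0: a=-4 b=-40397/17670 c=0 d=15781/35340
  seg 1: a=-5 b=54289/17670 c=15781/5890 d=-22903/26505
  seg 2: a=5 b=-73907/17670 c=-6005/1178 d=87271/35340
  seg 3: a=-4 b=89419/17670 c=28623/2945 d=-102127/17670
  seg 4: a=5 b=63257/8835 c=-44881/5890 d=44881/35340
S(15/2) = 2239/9424

Δ: Δ0=-1/2, Δ1=10/3, Δ2=-9/2, Δ3=9, Δ4=-3
row 1: diag=10, rhs=23; c'=3/10, d'=23/10
row 2: denom=10−3·3/10=91/10; d'=(-47−3·23/10)/(91/10)=-77/13
row 3: denom=6−2·20/91=506/91; d'=(81−2·-77/13)/(506/91)=8449/506
row 4: denom=6−1·91/506=2945/506; d'=(-72−1·8449/506)/(2945/506)=-44881/2945
back: M4=-44881/2945
back: M3=8449/506−91/506·-44881/2945=57246/2945
back: M2=-77/13−20/91·57246/2945=-6005/589
back: M1=23/10−3/10·-6005/589=15781/2945
M: M0=0, M1=15781/2945, M2=-6005/589, M3=57246/2945, M4=-44881/2945, M5=0
seg 0: a=-4, c=M0/2=0, d=(M1−M0)/(6·2)=15781/35340, b=Δ0−h0·(2M0+M1)/6=-40397/17670
seg 1: a=-5, c=M1/2=15781/5890, d=(M2−M1)/(6·3)=-22903/26505, b=Δ1−h1·(2M1+M2)/6=54289/17670
seg 2: a=5, c=M2/2=-6005/1178, d=(M3−M2)/(6·2)=87271/35340, b=Δ2−h2·(2M2+M3)/6=-73907/17670
seg 3: a=-4, c=M3/2=28623/2945, d=(M4−M3)/(6·1)=-102127/17670, b=Δ3−h3·(2M3+M4)/6=89419/17670
seg 4: a=5, c=M4/2=-44881/5890, d=(M5−M4)/(6·2)=44881/35340, b=Δ4−h4·(2M4+M5)/6=63257/8835
t_q=15/2 → seg 3, τ=1/2; S=-4+89419/17670·τ+28623/2945·τ²+-102127/17670·τ³=2239/9424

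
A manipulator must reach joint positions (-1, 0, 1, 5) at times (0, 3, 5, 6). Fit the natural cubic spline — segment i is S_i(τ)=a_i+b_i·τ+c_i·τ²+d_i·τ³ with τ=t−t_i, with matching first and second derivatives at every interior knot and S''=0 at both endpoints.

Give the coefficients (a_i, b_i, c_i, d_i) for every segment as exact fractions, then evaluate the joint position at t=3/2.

  seg 0: a=-1 b=55/84 c=0 d=-1/28
  seg 1: a=0 b=-13/42 c=-9/28 d=61/168
  seg 2: a=1 b=58/21 c=13/7 d=-13/21
S(3/2) = -31/224

Δ: Δ0=1/3, Δ1=1/2, Δ2=4
row 1: diag=10, rhs=1; c'=1/5, d'=1/10
row 2: denom=6−2·1/5=28/5; d'=(21−2·1/10)/(28/5)=26/7
back: M2=26/7
back: M1=1/10−1/5·26/7=-9/14
M: M0=0, M1=-9/14, M2=26/7, M3=0
seg 0: a=-1, c=M0/2=0, d=(M1−M0)/(6·3)=-1/28, b=Δ0−h0·(2M0+M1)/6=55/84
seg 1: a=0, c=M1/2=-9/28, d=(M2−M1)/(6·2)=61/168, b=Δ1−h1·(2M1+M2)/6=-13/42
seg 2: a=1, c=M2/2=13/7, d=(M3−M2)/(6·1)=-13/21, b=Δ2−h2·(2M2+M3)/6=58/21
t_q=3/2 → seg 0, τ=3/2; S=-1+55/84·τ+0·τ²+-1/28·τ³=-31/224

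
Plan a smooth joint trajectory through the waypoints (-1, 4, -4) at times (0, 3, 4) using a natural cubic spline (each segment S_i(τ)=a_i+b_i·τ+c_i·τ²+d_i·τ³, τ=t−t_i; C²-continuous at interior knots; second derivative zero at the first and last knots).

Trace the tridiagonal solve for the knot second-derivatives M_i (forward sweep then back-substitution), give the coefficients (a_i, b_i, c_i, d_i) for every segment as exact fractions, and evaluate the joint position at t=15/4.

Δ: Δ0=5/3, Δ1=-8
row 1: diag=8, rhs=-58; c'=1/8, d'=-29/4
back: M1=-29/4
M: M0=0, M1=-29/4, M2=0
seg 0: a=-1, c=M0/2=0, d=(M1−M0)/(6·3)=-29/72, b=Δ0−h0·(2M0+M1)/6=127/24
seg 1: a=4, c=M1/2=-29/8, d=(M2−M1)/(6·1)=29/24, b=Δ1−h1·(2M1+M2)/6=-67/12
t_q=15/4 → seg 1, τ=3/4; S=4+-67/12·τ+-29/8·τ²+29/24·τ³=-879/512

  seg 0: a=-1 b=127/24 c=0 d=-29/72
  seg 1: a=4 b=-67/12 c=-29/8 d=29/24
S(15/4) = -879/512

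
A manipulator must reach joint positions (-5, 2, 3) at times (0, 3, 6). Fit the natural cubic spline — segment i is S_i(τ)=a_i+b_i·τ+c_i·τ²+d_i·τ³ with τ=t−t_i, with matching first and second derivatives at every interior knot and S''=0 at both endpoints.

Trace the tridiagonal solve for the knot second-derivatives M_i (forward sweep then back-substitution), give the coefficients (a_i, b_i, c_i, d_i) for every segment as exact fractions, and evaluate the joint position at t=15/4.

Δ: Δ0=7/3, Δ1=1/3
row 1: diag=12, rhs=-12; c'=1/4, d'=-1
back: M1=-1
M: M0=0, M1=-1, M2=0
seg 0: a=-5, c=M0/2=0, d=(M1−M0)/(6·3)=-1/18, b=Δ0−h0·(2M0+M1)/6=17/6
seg 1: a=2, c=M1/2=-1/2, d=(M2−M1)/(6·3)=1/18, b=Δ1−h1·(2M1+M2)/6=4/3
t_q=15/4 → seg 1, τ=3/4; S=2+4/3·τ+-1/2·τ²+1/18·τ³=351/128

  seg 0: a=-5 b=17/6 c=0 d=-1/18
  seg 1: a=2 b=4/3 c=-1/2 d=1/18
S(15/4) = 351/128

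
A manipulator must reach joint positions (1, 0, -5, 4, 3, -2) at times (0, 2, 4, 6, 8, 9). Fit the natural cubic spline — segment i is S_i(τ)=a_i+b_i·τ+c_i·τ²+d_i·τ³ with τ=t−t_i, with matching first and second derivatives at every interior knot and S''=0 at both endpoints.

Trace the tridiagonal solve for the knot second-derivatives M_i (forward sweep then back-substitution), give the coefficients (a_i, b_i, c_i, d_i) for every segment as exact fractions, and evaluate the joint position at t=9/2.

Δ: Δ0=-1/2, Δ1=-5/2, Δ2=9/2, Δ3=-1/2, Δ4=-5
row 1: diag=8, rhs=-12; c'=1/4, d'=-3/2
row 2: denom=8−2·1/4=15/2; d'=(42−2·-3/2)/(15/2)=6
row 3: denom=8−2·4/15=112/15; d'=(-30−2·6)/(112/15)=-45/8
row 4: denom=6−2·15/56=153/28; d'=(-27−2·-45/8)/(153/28)=-49/17
back: M4=-49/17
back: M3=-45/8−15/56·-49/17=-165/34
back: M2=6−4/15·-165/34=124/17
back: M1=-3/2−1/4·124/17=-113/34
M: M0=0, M1=-113/34, M2=124/17, M3=-165/34, M4=-49/17, M5=0
seg 0: a=1, c=M0/2=0, d=(M1−M0)/(6·2)=-113/408, b=Δ0−h0·(2M0+M1)/6=31/51
seg 1: a=0, c=M1/2=-113/68, d=(M2−M1)/(6·2)=361/408, b=Δ1−h1·(2M1+M2)/6=-277/102
seg 2: a=-5, c=M2/2=62/17, d=(M3−M2)/(6·2)=-413/408, b=Δ2−h2·(2M2+M3)/6=64/51
seg 3: a=4, c=M3/2=-165/68, d=(M4−M3)/(6·2)=67/408, b=Δ3−h3·(2M3+M4)/6=377/102
seg 4: a=3, c=M4/2=-49/34, d=(M5−M4)/(6·1)=49/102, b=Δ4−h4·(2M4+M5)/6=-206/51
t_q=9/2 → seg 2, τ=1/2; S=-5+64/51·τ+62/17·τ²+-413/408·τ³=-3903/1088

  seg 0: a=1 b=31/51 c=0 d=-113/408
  seg 1: a=0 b=-277/102 c=-113/68 d=361/408
  seg 2: a=-5 b=64/51 c=62/17 d=-413/408
  seg 3: a=4 b=377/102 c=-165/68 d=67/408
  seg 4: a=3 b=-206/51 c=-49/34 d=49/102
S(9/2) = -3903/1088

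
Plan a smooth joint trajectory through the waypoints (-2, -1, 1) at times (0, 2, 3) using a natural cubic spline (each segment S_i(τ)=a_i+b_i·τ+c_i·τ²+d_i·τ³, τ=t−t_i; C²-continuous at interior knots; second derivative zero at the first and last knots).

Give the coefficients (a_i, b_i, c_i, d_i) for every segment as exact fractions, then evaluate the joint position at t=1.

  seg 0: a=-2 b=0 c=0 d=1/8
  seg 1: a=-1 b=3/2 c=3/4 d=-1/4
S(1) = -15/8

Δ: Δ0=1/2, Δ1=2
row 1: diag=6, rhs=9; c'=1/6, d'=3/2
back: M1=3/2
M: M0=0, M1=3/2, M2=0
seg 0: a=-2, c=M0/2=0, d=(M1−M0)/(6·2)=1/8, b=Δ0−h0·(2M0+M1)/6=0
seg 1: a=-1, c=M1/2=3/4, d=(M2−M1)/(6·1)=-1/4, b=Δ1−h1·(2M1+M2)/6=3/2
t_q=1 → seg 0, τ=1; S=-2+0·τ+0·τ²+1/8·τ³=-15/8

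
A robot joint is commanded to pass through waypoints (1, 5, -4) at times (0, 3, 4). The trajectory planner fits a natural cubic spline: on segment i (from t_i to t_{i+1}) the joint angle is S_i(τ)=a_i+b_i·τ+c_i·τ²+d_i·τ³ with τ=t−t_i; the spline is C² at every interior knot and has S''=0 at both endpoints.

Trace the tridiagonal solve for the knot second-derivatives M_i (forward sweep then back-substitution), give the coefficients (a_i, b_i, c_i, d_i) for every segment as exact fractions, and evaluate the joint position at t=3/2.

Δ: Δ0=4/3, Δ1=-9
row 1: diag=8, rhs=-62; c'=1/8, d'=-31/4
back: M1=-31/4
M: M0=0, M1=-31/4, M2=0
seg 0: a=1, c=M0/2=0, d=(M1−M0)/(6·3)=-31/72, b=Δ0−h0·(2M0+M1)/6=125/24
seg 1: a=5, c=M1/2=-31/8, d=(M2−M1)/(6·1)=31/24, b=Δ1−h1·(2M1+M2)/6=-77/12
t_q=3/2 → seg 0, τ=3/2; S=1+125/24·τ+0·τ²+-31/72·τ³=471/64

  seg 0: a=1 b=125/24 c=0 d=-31/72
  seg 1: a=5 b=-77/12 c=-31/8 d=31/24
S(3/2) = 471/64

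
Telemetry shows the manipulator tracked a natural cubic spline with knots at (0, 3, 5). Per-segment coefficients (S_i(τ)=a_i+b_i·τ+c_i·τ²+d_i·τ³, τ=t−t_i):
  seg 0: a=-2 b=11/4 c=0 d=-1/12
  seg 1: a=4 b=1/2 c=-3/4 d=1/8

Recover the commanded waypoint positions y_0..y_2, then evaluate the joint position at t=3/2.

y_0 = S_0(0) = a_0 = -2
y_1 = S_1(0) = a_1 = 4
y_2 = S_1(2) = 3
t_q=3/2 is in segment 0 (τ=3/2); S_0(τ)=59/32

y_0=-2 y_1=4 y_2=3
S(3/2) = 59/32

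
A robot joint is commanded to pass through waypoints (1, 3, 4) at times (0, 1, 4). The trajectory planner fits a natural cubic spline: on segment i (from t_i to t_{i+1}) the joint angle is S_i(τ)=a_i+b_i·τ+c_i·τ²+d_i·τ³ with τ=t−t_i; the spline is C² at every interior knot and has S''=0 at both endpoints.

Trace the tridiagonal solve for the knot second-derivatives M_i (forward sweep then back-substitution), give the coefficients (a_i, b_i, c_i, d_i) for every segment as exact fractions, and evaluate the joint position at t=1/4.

  seg 0: a=1 b=53/24 c=0 d=-5/24
  seg 1: a=3 b=19/12 c=-5/8 d=5/72
S(1/4) = 793/512

Δ: Δ0=2, Δ1=1/3
row 1: diag=8, rhs=-10; c'=3/8, d'=-5/4
back: M1=-5/4
M: M0=0, M1=-5/4, M2=0
seg 0: a=1, c=M0/2=0, d=(M1−M0)/(6·1)=-5/24, b=Δ0−h0·(2M0+M1)/6=53/24
seg 1: a=3, c=M1/2=-5/8, d=(M2−M1)/(6·3)=5/72, b=Δ1−h1·(2M1+M2)/6=19/12
t_q=1/4 → seg 0, τ=1/4; S=1+53/24·τ+0·τ²+-5/24·τ³=793/512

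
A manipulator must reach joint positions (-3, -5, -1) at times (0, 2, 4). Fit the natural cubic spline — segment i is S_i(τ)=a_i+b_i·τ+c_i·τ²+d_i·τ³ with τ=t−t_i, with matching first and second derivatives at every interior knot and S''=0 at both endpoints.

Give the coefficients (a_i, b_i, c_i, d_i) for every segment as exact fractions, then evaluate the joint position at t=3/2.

  seg 0: a=-3 b=-7/4 c=0 d=3/16
  seg 1: a=-5 b=1/2 c=9/8 d=-3/16
S(3/2) = -639/128

Δ: Δ0=-1, Δ1=2
row 1: diag=8, rhs=18; c'=1/4, d'=9/4
back: M1=9/4
M: M0=0, M1=9/4, M2=0
seg 0: a=-3, c=M0/2=0, d=(M1−M0)/(6·2)=3/16, b=Δ0−h0·(2M0+M1)/6=-7/4
seg 1: a=-5, c=M1/2=9/8, d=(M2−M1)/(6·2)=-3/16, b=Δ1−h1·(2M1+M2)/6=1/2
t_q=3/2 → seg 0, τ=3/2; S=-3+-7/4·τ+0·τ²+3/16·τ³=-639/128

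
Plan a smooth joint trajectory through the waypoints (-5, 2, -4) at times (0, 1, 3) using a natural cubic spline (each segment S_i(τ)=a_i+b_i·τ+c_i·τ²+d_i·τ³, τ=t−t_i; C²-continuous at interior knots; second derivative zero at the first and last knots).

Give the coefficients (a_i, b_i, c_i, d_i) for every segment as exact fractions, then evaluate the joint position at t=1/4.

Δ: Δ0=7, Δ1=-3
row 1: diag=6, rhs=-60; c'=1/3, d'=-10
back: M1=-10
M: M0=0, M1=-10, M2=0
seg 0: a=-5, c=M0/2=0, d=(M1−M0)/(6·1)=-5/3, b=Δ0−h0·(2M0+M1)/6=26/3
seg 1: a=2, c=M1/2=-5, d=(M2−M1)/(6·2)=5/6, b=Δ1−h1·(2M1+M2)/6=11/3
t_q=1/4 → seg 0, τ=1/4; S=-5+26/3·τ+0·τ²+-5/3·τ³=-183/64

  seg 0: a=-5 b=26/3 c=0 d=-5/3
  seg 1: a=2 b=11/3 c=-5 d=5/6
S(1/4) = -183/64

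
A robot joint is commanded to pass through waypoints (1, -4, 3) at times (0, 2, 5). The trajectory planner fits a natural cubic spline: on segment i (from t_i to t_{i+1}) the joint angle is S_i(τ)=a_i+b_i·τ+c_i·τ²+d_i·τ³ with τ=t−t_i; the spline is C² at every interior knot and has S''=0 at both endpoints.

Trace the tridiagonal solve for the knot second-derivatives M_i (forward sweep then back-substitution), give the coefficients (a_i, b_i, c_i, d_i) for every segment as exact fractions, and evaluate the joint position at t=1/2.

Δ: Δ0=-5/2, Δ1=7/3
row 1: diag=10, rhs=29; c'=3/10, d'=29/10
back: M1=29/10
M: M0=0, M1=29/10, M2=0
seg 0: a=1, c=M0/2=0, d=(M1−M0)/(6·2)=29/120, b=Δ0−h0·(2M0+M1)/6=-52/15
seg 1: a=-4, c=M1/2=29/20, d=(M2−M1)/(6·3)=-29/180, b=Δ1−h1·(2M1+M2)/6=-17/30
t_q=1/2 → seg 0, τ=1/2; S=1+-52/15·τ+0·τ²+29/120·τ³=-45/64

  seg 0: a=1 b=-52/15 c=0 d=29/120
  seg 1: a=-4 b=-17/30 c=29/20 d=-29/180
S(1/2) = -45/64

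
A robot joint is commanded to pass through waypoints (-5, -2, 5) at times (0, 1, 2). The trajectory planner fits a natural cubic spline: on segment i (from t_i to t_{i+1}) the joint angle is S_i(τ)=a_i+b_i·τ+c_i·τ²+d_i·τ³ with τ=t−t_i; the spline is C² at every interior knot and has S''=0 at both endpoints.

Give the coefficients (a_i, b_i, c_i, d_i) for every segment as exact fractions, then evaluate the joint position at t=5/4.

  seg 0: a=-5 b=2 c=0 d=1
  seg 1: a=-2 b=5 c=3 d=-1
S(5/4) = -37/64

Δ: Δ0=3, Δ1=7
row 1: diag=4, rhs=24; c'=1/4, d'=6
back: M1=6
M: M0=0, M1=6, M2=0
seg 0: a=-5, c=M0/2=0, d=(M1−M0)/(6·1)=1, b=Δ0−h0·(2M0+M1)/6=2
seg 1: a=-2, c=M1/2=3, d=(M2−M1)/(6·1)=-1, b=Δ1−h1·(2M1+M2)/6=5
t_q=5/4 → seg 1, τ=1/4; S=-2+5·τ+3·τ²+-1·τ³=-37/64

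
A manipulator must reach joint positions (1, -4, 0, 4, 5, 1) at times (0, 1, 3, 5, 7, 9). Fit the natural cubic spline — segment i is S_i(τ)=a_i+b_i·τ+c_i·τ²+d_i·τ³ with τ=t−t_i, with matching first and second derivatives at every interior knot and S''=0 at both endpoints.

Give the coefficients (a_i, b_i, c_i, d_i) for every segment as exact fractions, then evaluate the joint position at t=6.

  seg 0: a=1 b=-1279/204 c=0 d=259/204
  seg 1: a=-4 b=-251/102 c=259/68 d=-161/204
  seg 2: a=0 b=337/102 c=-63/68 d=7/51
  seg 3: a=4 b=127/102 c=-7/68 d=-55/408
  seg 4: a=5 b=-40/51 c=-31/34 d=31/204
S(6) = 681/136

Δ: Δ0=-5, Δ1=2, Δ2=2, Δ3=1/2, Δ4=-2
row 1: diag=6, rhs=42; c'=1/3, d'=7
row 2: denom=8−2·1/3=22/3; d'=(0−2·7)/(22/3)=-21/11
row 3: denom=8−2·3/11=82/11; d'=(-9−2·-21/11)/(82/11)=-57/82
row 4: denom=8−2·11/41=306/41; d'=(-15−2·-57/82)/(306/41)=-31/17
back: M4=-31/17
back: M3=-57/82−11/41·-31/17=-7/34
back: M2=-21/11−3/11·-7/34=-63/34
back: M1=7−1/3·-63/34=259/34
M: M0=0, M1=259/34, M2=-63/34, M3=-7/34, M4=-31/17, M5=0
seg 0: a=1, c=M0/2=0, d=(M1−M0)/(6·1)=259/204, b=Δ0−h0·(2M0+M1)/6=-1279/204
seg 1: a=-4, c=M1/2=259/68, d=(M2−M1)/(6·2)=-161/204, b=Δ1−h1·(2M1+M2)/6=-251/102
seg 2: a=0, c=M2/2=-63/68, d=(M3−M2)/(6·2)=7/51, b=Δ2−h2·(2M2+M3)/6=337/102
seg 3: a=4, c=M3/2=-7/68, d=(M4−M3)/(6·2)=-55/408, b=Δ3−h3·(2M3+M4)/6=127/102
seg 4: a=5, c=M4/2=-31/34, d=(M5−M4)/(6·2)=31/204, b=Δ4−h4·(2M4+M5)/6=-40/51
t_q=6 → seg 3, τ=1; S=4+127/102·τ+-7/68·τ²+-55/408·τ³=681/136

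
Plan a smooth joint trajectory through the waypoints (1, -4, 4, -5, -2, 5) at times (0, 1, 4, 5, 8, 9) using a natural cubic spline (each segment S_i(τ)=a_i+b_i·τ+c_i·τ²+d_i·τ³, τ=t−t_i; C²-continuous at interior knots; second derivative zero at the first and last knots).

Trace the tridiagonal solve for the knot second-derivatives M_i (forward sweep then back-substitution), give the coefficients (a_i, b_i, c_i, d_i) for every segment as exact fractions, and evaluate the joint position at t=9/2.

Δ: Δ0=-5, Δ1=8/3, Δ2=-9, Δ3=1, Δ4=7
row 1: diag=8, rhs=46; c'=3/8, d'=23/4
row 2: denom=8−3·3/8=55/8; d'=(-70−3·23/4)/(55/8)=-698/55
row 3: denom=8−1·8/55=432/55; d'=(60−1·-698/55)/(432/55)=1999/216
row 4: denom=8−3·55/144=329/48; d'=(36−3·1999/216)/(329/48)=1186/987
back: M4=1186/987
back: M3=1999/216−55/144·1186/987=26044/2961
back: M2=-698/55−8/55·26044/2961=-41366/2961
back: M1=23/4−3/8·-41366/2961=10846/987
M: M0=0, M1=10846/987, M2=-41366/2961, M3=26044/2961, M4=1186/987, M5=0
seg 0: a=1, c=M0/2=0, d=(M1−M0)/(6·1)=5423/2961, b=Δ0−h0·(2M0+M1)/6=-20228/2961
seg 1: a=-4, c=M1/2=5423/987, d=(M2−M1)/(6·3)=-36952/26649, b=Δ1−h1·(2M1+M2)/6=-3959/2961
seg 2: a=4, c=M2/2=-20683/2961, d=(M3−M2)/(6·1)=535/141, b=Δ2−h2·(2M2+M3)/6=-17201/2961
seg 3: a=-5, c=M3/2=13022/2961, d=(M4−M3)/(6·3)=-11243/26649, b=Δ3−h3·(2M3+M4)/6=-24862/2961
seg 4: a=-2, c=M4/2=593/987, d=(M5−M4)/(6·1)=-593/2961, b=Δ4−h4·(2M4+M5)/6=19541/2961
t_q=9/2 → seg 2, τ=1/2; S=4+-17201/2961·τ+-20683/2961·τ²+535/141·τ³=-89/504

  seg 0: a=1 b=-20228/2961 c=0 d=5423/2961
  seg 1: a=-4 b=-3959/2961 c=5423/987 d=-36952/26649
  seg 2: a=4 b=-17201/2961 c=-20683/2961 d=535/141
  seg 3: a=-5 b=-24862/2961 c=13022/2961 d=-11243/26649
  seg 4: a=-2 b=19541/2961 c=593/987 d=-593/2961
S(9/2) = -89/504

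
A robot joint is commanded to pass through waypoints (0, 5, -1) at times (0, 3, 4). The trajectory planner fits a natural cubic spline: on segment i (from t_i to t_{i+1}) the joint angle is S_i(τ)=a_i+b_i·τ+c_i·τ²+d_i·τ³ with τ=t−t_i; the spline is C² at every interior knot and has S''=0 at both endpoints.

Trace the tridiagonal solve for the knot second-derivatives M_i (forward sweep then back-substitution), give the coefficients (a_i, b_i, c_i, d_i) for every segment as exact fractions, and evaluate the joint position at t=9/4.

Δ: Δ0=5/3, Δ1=-6
row 1: diag=8, rhs=-46; c'=1/8, d'=-23/4
back: M1=-23/4
M: M0=0, M1=-23/4, M2=0
seg 0: a=0, c=M0/2=0, d=(M1−M0)/(6·3)=-23/72, b=Δ0−h0·(2M0+M1)/6=109/24
seg 1: a=5, c=M1/2=-23/8, d=(M2−M1)/(6·1)=23/24, b=Δ1−h1·(2M1+M2)/6=-49/12
t_q=9/4 → seg 0, τ=9/4; S=0+109/24·τ+0·τ²+-23/72·τ³=3369/512

  seg 0: a=0 b=109/24 c=0 d=-23/72
  seg 1: a=5 b=-49/12 c=-23/8 d=23/24
S(9/4) = 3369/512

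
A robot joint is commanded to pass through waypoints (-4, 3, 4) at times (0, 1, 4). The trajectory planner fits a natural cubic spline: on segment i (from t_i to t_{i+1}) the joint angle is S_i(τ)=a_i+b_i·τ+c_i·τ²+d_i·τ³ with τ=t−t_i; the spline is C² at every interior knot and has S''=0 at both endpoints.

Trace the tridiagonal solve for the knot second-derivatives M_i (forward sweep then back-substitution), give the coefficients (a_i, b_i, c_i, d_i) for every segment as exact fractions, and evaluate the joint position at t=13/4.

Δ: Δ0=7, Δ1=1/3
row 1: diag=8, rhs=-40; c'=3/8, d'=-5
back: M1=-5
M: M0=0, M1=-5, M2=0
seg 0: a=-4, c=M0/2=0, d=(M1−M0)/(6·1)=-5/6, b=Δ0−h0·(2M0+M1)/6=47/6
seg 1: a=3, c=M1/2=-5/2, d=(M2−M1)/(6·3)=5/18, b=Δ1−h1·(2M1+M2)/6=16/3
t_q=13/4 → seg 1, τ=9/4; S=3+16/3·τ+-5/2·τ²+5/18·τ³=705/128

  seg 0: a=-4 b=47/6 c=0 d=-5/6
  seg 1: a=3 b=16/3 c=-5/2 d=5/18
S(13/4) = 705/128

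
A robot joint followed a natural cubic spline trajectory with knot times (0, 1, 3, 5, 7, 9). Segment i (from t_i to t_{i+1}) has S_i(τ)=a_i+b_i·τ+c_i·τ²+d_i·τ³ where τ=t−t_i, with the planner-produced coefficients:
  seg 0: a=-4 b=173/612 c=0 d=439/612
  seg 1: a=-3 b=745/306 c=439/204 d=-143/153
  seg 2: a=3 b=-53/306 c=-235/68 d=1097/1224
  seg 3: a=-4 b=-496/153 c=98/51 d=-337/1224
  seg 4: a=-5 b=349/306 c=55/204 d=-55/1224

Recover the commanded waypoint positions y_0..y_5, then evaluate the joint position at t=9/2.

y_0=-4 y_1=-3 y_2=3 y_3=-4 y_4=-5 y_5=-2
S(9/2) = -6563/3264

y_0 = S_0(0) = a_0 = -4
y_1 = S_1(0) = a_1 = -3
y_2 = S_2(0) = a_2 = 3
y_3 = S_3(0) = a_3 = -4
y_4 = S_4(0) = a_4 = -5
y_5 = S_4(2) = -2
t_q=9/2 is in segment 2 (τ=3/2); S_2(τ)=-6563/3264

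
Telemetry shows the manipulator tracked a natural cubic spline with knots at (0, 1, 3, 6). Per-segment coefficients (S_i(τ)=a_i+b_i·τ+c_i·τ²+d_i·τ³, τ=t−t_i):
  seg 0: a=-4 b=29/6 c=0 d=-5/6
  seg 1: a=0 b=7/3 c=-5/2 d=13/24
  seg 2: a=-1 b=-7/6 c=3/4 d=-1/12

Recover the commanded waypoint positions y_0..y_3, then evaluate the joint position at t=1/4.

y_0=-4 y_1=0 y_2=-1 y_3=0
S(1/4) = -359/128

y_0 = S_0(0) = a_0 = -4
y_1 = S_1(0) = a_1 = 0
y_2 = S_2(0) = a_2 = -1
y_3 = S_2(3) = 0
t_q=1/4 is in segment 0 (τ=1/4); S_0(τ)=-359/128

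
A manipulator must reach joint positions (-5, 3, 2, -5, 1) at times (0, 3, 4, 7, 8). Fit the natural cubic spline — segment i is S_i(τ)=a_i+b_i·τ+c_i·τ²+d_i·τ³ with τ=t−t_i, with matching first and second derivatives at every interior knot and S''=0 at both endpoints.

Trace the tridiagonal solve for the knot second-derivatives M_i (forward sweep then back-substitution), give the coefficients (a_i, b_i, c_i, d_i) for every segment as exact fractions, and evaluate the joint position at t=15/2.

Δ: Δ0=8/3, Δ1=-1, Δ2=-7/3, Δ3=6
row 1: diag=8, rhs=-22; c'=1/8, d'=-11/4
row 2: denom=8−1·1/8=63/8; d'=(-8−1·-11/4)/(63/8)=-2/3
row 3: denom=8−3·8/21=48/7; d'=(50−3·-2/3)/(48/7)=91/12
back: M3=91/12
back: M2=-2/3−8/21·91/12=-32/9
back: M1=-11/4−1/8·-32/9=-83/36
M: M0=0, M1=-83/36, M2=-32/9, M3=91/12, M4=0
seg 0: a=-5, c=M0/2=0, d=(M1−M0)/(6·3)=-83/648, b=Δ0−h0·(2M0+M1)/6=275/72
seg 1: a=3, c=M1/2=-83/72, d=(M2−M1)/(6·1)=-5/24, b=Δ1−h1·(2M1+M2)/6=13/36
seg 2: a=2, c=M2/2=-16/9, d=(M3−M2)/(6·3)=401/648, b=Δ2−h2·(2M2+M3)/6=-185/72
seg 3: a=-5, c=M3/2=91/24, d=(M4−M3)/(6·1)=-91/72, b=Δ3−h3·(2M3+M4)/6=125/36
t_q=15/2 → seg 3, τ=1/2; S=-5+125/36·τ+91/24·τ²+-91/72·τ³=-475/192

  seg 0: a=-5 b=275/72 c=0 d=-83/648
  seg 1: a=3 b=13/36 c=-83/72 d=-5/24
  seg 2: a=2 b=-185/72 c=-16/9 d=401/648
  seg 3: a=-5 b=125/36 c=91/24 d=-91/72
S(15/2) = -475/192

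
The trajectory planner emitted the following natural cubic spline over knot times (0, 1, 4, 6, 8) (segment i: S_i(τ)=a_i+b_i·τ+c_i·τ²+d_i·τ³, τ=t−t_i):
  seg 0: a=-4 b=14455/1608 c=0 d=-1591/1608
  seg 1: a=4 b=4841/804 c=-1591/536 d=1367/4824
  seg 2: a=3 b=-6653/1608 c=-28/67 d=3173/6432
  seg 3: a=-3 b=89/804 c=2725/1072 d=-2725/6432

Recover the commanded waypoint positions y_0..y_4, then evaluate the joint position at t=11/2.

y_0=-4 y_1=4 y_2=3 y_3=-3 y_4=4
S(11/2) = -42563/17152

y_0 = S_0(0) = a_0 = -4
y_1 = S_1(0) = a_1 = 4
y_2 = S_2(0) = a_2 = 3
y_3 = S_3(0) = a_3 = -3
y_4 = S_3(2) = 4
t_q=11/2 is in segment 2 (τ=3/2); S_2(τ)=-42563/17152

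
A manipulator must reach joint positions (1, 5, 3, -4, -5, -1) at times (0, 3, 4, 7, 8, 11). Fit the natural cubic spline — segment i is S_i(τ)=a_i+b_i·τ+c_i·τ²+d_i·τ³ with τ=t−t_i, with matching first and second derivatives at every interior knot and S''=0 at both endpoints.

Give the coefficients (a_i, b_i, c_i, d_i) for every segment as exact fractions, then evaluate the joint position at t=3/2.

  seg 0: a=1 b=2902/1131 c=0 d=-1394/10179
  seg 1: a=5 b=-1280/1131 c=-1394/1131 d=412/1131
  seg 2: a=3 b=-944/377 c=-158/1131 d=23/351
  seg 3: a=-4 b=-593/377 c=509/1131 d=139/1131
  seg 4: a=-5 b=-344/1131 c=926/1131 d=-926/10179
S(3/2) = 6615/1508

Δ: Δ0=4/3, Δ1=-2, Δ2=-7/3, Δ3=-1, Δ4=4/3
row 1: diag=8, rhs=-20; c'=1/8, d'=-5/2
row 2: denom=8−1·1/8=63/8; d'=(-2−1·-5/2)/(63/8)=4/63
row 3: denom=8−3·8/21=48/7; d'=(8−3·4/63)/(48/7)=41/36
row 4: denom=8−1·7/48=377/48; d'=(14−1·41/36)/(377/48)=1852/1131
back: M4=1852/1131
back: M3=41/36−7/48·1852/1131=1018/1131
back: M2=4/63−8/21·1018/1131=-316/1131
back: M1=-5/2−1/8·-316/1131=-2788/1131
M: M0=0, M1=-2788/1131, M2=-316/1131, M3=1018/1131, M4=1852/1131, M5=0
seg 0: a=1, c=M0/2=0, d=(M1−M0)/(6·3)=-1394/10179, b=Δ0−h0·(2M0+M1)/6=2902/1131
seg 1: a=5, c=M1/2=-1394/1131, d=(M2−M1)/(6·1)=412/1131, b=Δ1−h1·(2M1+M2)/6=-1280/1131
seg 2: a=3, c=M2/2=-158/1131, d=(M3−M2)/(6·3)=23/351, b=Δ2−h2·(2M2+M3)/6=-944/377
seg 3: a=-4, c=M3/2=509/1131, d=(M4−M3)/(6·1)=139/1131, b=Δ3−h3·(2M3+M4)/6=-593/377
seg 4: a=-5, c=M4/2=926/1131, d=(M5−M4)/(6·3)=-926/10179, b=Δ4−h4·(2M4+M5)/6=-344/1131
t_q=3/2 → seg 0, τ=3/2; S=1+2902/1131·τ+0·τ²+-1394/10179·τ³=6615/1508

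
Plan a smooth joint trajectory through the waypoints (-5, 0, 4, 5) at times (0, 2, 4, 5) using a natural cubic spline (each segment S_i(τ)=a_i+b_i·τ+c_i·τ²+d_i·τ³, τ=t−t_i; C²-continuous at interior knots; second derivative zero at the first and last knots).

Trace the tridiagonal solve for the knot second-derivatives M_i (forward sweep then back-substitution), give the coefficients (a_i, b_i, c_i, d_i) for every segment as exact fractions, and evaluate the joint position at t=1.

Δ: Δ0=5/2, Δ1=2, Δ2=1
row 1: diag=8, rhs=-3; c'=1/4, d'=-3/8
row 2: denom=6−2·1/4=11/2; d'=(-6−2·-3/8)/(11/2)=-21/22
back: M2=-21/22
back: M1=-3/8−1/4·-21/22=-3/22
M: M0=0, M1=-3/22, M2=-21/22, M3=0
seg 0: a=-5, c=M0/2=0, d=(M1−M0)/(6·2)=-1/88, b=Δ0−h0·(2M0+M1)/6=28/11
seg 1: a=0, c=M1/2=-3/44, d=(M2−M1)/(6·2)=-3/44, b=Δ1−h1·(2M1+M2)/6=53/22
seg 2: a=4, c=M2/2=-21/44, d=(M3−M2)/(6·1)=7/44, b=Δ2−h2·(2M2+M3)/6=29/22
t_q=1 → seg 0, τ=1; S=-5+28/11·τ+0·τ²+-1/88·τ³=-217/88

  seg 0: a=-5 b=28/11 c=0 d=-1/88
  seg 1: a=0 b=53/22 c=-3/44 d=-3/44
  seg 2: a=4 b=29/22 c=-21/44 d=7/44
S(1) = -217/88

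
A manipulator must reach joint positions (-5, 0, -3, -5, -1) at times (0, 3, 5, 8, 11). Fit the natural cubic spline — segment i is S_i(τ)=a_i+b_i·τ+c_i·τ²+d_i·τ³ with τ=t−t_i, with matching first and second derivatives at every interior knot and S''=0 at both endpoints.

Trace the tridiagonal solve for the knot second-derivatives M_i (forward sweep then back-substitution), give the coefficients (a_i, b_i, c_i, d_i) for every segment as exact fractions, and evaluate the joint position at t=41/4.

Δ: Δ0=5/3, Δ1=-3/2, Δ2=-2/3, Δ3=4/3
row 1: diag=10, rhs=-19; c'=1/5, d'=-19/10
row 2: denom=10−2·1/5=48/5; d'=(5−2·-19/10)/(48/5)=11/12
row 3: denom=12−3·5/16=177/16; d'=(12−3·11/12)/(177/16)=148/177
back: M3=148/177
back: M2=11/12−5/16·148/177=116/177
back: M1=-19/10−1/5·116/177=-719/354
M: M0=0, M1=-719/354, M2=116/177, M3=148/177, M4=0
seg 0: a=-5, c=M0/2=0, d=(M1−M0)/(6·3)=-719/6372, b=Δ0−h0·(2M0+M1)/6=633/236
seg 1: a=0, c=M1/2=-719/708, d=(M2−M1)/(6·2)=317/1416, b=Δ1−h1·(2M1+M2)/6=-43/118
seg 2: a=-3, c=M2/2=58/177, d=(M3−M2)/(6·3)=16/1593, b=Δ2−h2·(2M2+M3)/6=-308/177
seg 3: a=-5, c=M3/2=74/177, d=(M4−M3)/(6·3)=-74/1593, b=Δ3−h3·(2M3+M4)/6=88/177
t_q=41/4 → seg 3, τ=9/4; S=-5+88/177·τ+74/177·τ²+-74/1593·τ³=-4331/1888

  seg 0: a=-5 b=633/236 c=0 d=-719/6372
  seg 1: a=0 b=-43/118 c=-719/708 d=317/1416
  seg 2: a=-3 b=-308/177 c=58/177 d=16/1593
  seg 3: a=-5 b=88/177 c=74/177 d=-74/1593
S(41/4) = -4331/1888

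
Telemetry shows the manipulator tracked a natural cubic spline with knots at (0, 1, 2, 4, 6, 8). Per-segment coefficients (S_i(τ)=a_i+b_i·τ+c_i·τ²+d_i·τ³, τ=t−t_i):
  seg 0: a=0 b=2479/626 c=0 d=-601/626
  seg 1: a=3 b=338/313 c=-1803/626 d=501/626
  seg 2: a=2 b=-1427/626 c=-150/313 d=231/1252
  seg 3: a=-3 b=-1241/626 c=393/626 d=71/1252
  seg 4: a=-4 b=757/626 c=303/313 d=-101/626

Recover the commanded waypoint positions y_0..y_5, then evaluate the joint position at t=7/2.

y_0=0 y_1=3 y_2=2 y_3=-3 y_4=-4 y_5=1
S(7/2) = -18779/10016

y_0 = S_0(0) = a_0 = 0
y_1 = S_1(0) = a_1 = 3
y_2 = S_2(0) = a_2 = 2
y_3 = S_3(0) = a_3 = -3
y_4 = S_4(0) = a_4 = -4
y_5 = S_4(2) = 1
t_q=7/2 is in segment 2 (τ=3/2); S_2(τ)=-18779/10016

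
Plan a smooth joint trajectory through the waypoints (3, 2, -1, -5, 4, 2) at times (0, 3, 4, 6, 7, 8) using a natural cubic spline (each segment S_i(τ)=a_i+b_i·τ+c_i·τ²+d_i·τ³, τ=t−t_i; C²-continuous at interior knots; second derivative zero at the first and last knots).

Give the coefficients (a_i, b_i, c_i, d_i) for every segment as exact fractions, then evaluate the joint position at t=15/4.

Δ: Δ0=-1/3, Δ1=-3, Δ2=-2, Δ3=9, Δ4=-2
row 1: diag=8, rhs=-16; c'=1/8, d'=-2
row 2: denom=6−1·1/8=47/8; d'=(6−1·-2)/(47/8)=64/47
row 3: denom=6−2·16/47=250/47; d'=(66−2·64/47)/(250/47)=1487/125
row 4: denom=4−1·47/250=953/250; d'=(-66−1·1487/125)/(953/250)=-19474/953
back: M4=-19474/953
back: M3=1487/125−47/250·-19474/953=14998/953
back: M2=64/47−16/47·14998/953=-3808/953
back: M1=-2−1/8·-3808/953=-1430/953
M: M0=0, M1=-1430/953, M2=-3808/953, M3=14998/953, M4=-19474/953, M5=0
seg 0: a=3, c=M0/2=0, d=(M1−M0)/(6·3)=-715/8577, b=Δ0−h0·(2M0+M1)/6=1192/2859
seg 1: a=2, c=M1/2=-715/953, d=(M2−M1)/(6·1)=-1189/2859, b=Δ1−h1·(2M1+M2)/6=-5243/2859
seg 2: a=-1, c=M2/2=-1904/953, d=(M3−M2)/(6·2)=9403/5718, b=Δ2−h2·(2M2+M3)/6=-13100/2859
seg 3: a=-5, c=M3/2=7499/953, d=(M4−M3)/(6·1)=-17236/2859, b=Δ3−h3·(2M3+M4)/6=20470/2859
seg 4: a=4, c=M4/2=-9737/953, d=(M5−M4)/(6·1)=9737/2859, b=Δ4−h4·(2M4+M5)/6=13756/2859
t_q=15/4 → seg 1, τ=3/4; S=2+-5243/2859·τ+-715/953·τ²+-1189/2859·τ³=1655/60992

  seg 0: a=3 b=1192/2859 c=0 d=-715/8577
  seg 1: a=2 b=-5243/2859 c=-715/953 d=-1189/2859
  seg 2: a=-1 b=-13100/2859 c=-1904/953 d=9403/5718
  seg 3: a=-5 b=20470/2859 c=7499/953 d=-17236/2859
  seg 4: a=4 b=13756/2859 c=-9737/953 d=9737/2859
S(15/4) = 1655/60992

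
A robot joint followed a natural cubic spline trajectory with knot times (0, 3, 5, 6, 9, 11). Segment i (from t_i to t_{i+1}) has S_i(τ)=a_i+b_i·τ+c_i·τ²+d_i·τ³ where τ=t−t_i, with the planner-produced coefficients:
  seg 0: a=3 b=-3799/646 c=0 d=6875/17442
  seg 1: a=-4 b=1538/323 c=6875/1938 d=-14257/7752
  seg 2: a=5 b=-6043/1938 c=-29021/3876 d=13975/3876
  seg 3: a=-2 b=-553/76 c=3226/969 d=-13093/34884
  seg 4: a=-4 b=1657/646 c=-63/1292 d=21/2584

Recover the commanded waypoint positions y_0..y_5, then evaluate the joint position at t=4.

y_0 = S_0(0) = a_0 = 3
y_1 = S_1(0) = a_1 = -4
y_2 = S_2(0) = a_2 = 5
y_3 = S_3(0) = a_3 = -2
y_4 = S_4(0) = a_4 = -4
y_5 = S_4(2) = 1
t_q=4 is in segment 1 (τ=1); S_1(τ)=19147/7752

y_0=3 y_1=-4 y_2=5 y_3=-2 y_4=-4 y_5=1
S(4) = 19147/7752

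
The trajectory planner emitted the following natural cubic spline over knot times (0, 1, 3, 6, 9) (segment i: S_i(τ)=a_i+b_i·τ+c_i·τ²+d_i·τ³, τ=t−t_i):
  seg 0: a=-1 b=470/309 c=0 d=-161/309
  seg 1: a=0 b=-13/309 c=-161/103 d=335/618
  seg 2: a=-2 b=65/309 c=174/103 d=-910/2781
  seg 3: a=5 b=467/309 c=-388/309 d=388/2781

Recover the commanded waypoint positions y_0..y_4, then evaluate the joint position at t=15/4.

y_0 = S_0(0) = a_0 = -1
y_1 = S_1(0) = a_1 = 0
y_2 = S_2(0) = a_2 = -2
y_3 = S_3(0) = a_3 = 5
y_4 = S_3(3) = 2
t_q=15/4 is in segment 2 (τ=3/4); S_2(τ)=-3395/3296

y_0=-1 y_1=0 y_2=-2 y_3=5 y_4=2
S(15/4) = -3395/3296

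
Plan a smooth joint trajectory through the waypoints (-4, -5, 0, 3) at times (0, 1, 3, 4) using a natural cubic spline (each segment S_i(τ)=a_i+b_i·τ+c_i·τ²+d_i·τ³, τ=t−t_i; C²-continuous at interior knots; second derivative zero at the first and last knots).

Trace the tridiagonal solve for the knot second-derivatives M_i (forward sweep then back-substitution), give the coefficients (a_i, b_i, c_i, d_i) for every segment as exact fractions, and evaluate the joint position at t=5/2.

  seg 0: a=-4 b=-13/8 c=0 d=5/8
  seg 1: a=-5 b=1/4 c=15/8 d=-3/8
  seg 2: a=0 b=13/4 c=-3/8 d=1/8
S(5/2) = -107/64

Δ: Δ0=-1, Δ1=5/2, Δ2=3
row 1: diag=6, rhs=21; c'=1/3, d'=7/2
row 2: denom=6−2·1/3=16/3; d'=(3−2·7/2)/(16/3)=-3/4
back: M2=-3/4
back: M1=7/2−1/3·-3/4=15/4
M: M0=0, M1=15/4, M2=-3/4, M3=0
seg 0: a=-4, c=M0/2=0, d=(M1−M0)/(6·1)=5/8, b=Δ0−h0·(2M0+M1)/6=-13/8
seg 1: a=-5, c=M1/2=15/8, d=(M2−M1)/(6·2)=-3/8, b=Δ1−h1·(2M1+M2)/6=1/4
seg 2: a=0, c=M2/2=-3/8, d=(M3−M2)/(6·1)=1/8, b=Δ2−h2·(2M2+M3)/6=13/4
t_q=5/2 → seg 1, τ=3/2; S=-5+1/4·τ+15/8·τ²+-3/8·τ³=-107/64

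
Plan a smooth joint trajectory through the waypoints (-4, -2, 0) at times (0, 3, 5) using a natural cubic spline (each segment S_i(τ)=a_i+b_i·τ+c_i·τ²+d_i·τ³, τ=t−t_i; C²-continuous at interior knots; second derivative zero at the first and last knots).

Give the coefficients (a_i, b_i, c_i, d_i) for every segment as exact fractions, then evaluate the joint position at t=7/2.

  seg 0: a=-4 b=17/30 c=0 d=1/90
  seg 1: a=-2 b=13/15 c=1/10 d=-1/60
S(7/2) = -247/160

Δ: Δ0=2/3, Δ1=1
row 1: diag=10, rhs=2; c'=1/5, d'=1/5
back: M1=1/5
M: M0=0, M1=1/5, M2=0
seg 0: a=-4, c=M0/2=0, d=(M1−M0)/(6·3)=1/90, b=Δ0−h0·(2M0+M1)/6=17/30
seg 1: a=-2, c=M1/2=1/10, d=(M2−M1)/(6·2)=-1/60, b=Δ1−h1·(2M1+M2)/6=13/15
t_q=7/2 → seg 1, τ=1/2; S=-2+13/15·τ+1/10·τ²+-1/60·τ³=-247/160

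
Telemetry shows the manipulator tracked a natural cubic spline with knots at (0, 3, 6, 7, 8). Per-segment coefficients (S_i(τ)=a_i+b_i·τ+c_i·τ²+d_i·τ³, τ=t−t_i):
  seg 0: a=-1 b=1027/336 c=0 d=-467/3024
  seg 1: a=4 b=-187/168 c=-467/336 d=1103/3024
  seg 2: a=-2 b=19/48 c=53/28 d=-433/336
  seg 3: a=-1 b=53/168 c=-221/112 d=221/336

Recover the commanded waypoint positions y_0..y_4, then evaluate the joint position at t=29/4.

y_0=-1 y_1=4 y_2=-2 y_3=-1 y_4=-2
S(29/4) = -1059/1024

y_0 = S_0(0) = a_0 = -1
y_1 = S_1(0) = a_1 = 4
y_2 = S_2(0) = a_2 = -2
y_3 = S_3(0) = a_3 = -1
y_4 = S_3(1) = -2
t_q=29/4 is in segment 3 (τ=1/4); S_3(τ)=-1059/1024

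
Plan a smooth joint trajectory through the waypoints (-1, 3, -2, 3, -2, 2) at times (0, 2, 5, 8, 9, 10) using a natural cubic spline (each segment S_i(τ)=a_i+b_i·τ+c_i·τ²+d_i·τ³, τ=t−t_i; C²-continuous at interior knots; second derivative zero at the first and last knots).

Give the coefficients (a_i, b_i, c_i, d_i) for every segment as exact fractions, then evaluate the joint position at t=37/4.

  seg 0: a=-1 b=3296/1027 c=0 d=-621/2054
  seg 1: a=3 b=-430/1027 c=-1863/1027 d=994/2133
  seg 2: a=-2 b=1314/1027 c=7333/3081 d=-20806/27729
  seg 3: a=3 b=-4826/1027 c=-4491/1027 d=4182/1027
  seg 4: a=-2 b=-1262/1027 c=8055/1027 d=-2685/1027
S(37/4) = -122113/65728

Δ: Δ0=2, Δ1=-5/3, Δ2=5/3, Δ3=-5, Δ4=4
row 1: diag=10, rhs=-22; c'=3/10, d'=-11/5
row 2: denom=12−3·3/10=111/10; d'=(20−3·-11/5)/(111/10)=266/111
row 3: denom=8−3·10/37=266/37; d'=(-40−3·266/111)/(266/37)=-873/133
row 4: denom=4−1·37/266=1027/266; d'=(54−1·-873/133)/(1027/266)=16110/1027
back: M4=16110/1027
back: M3=-873/133−37/266·16110/1027=-8982/1027
back: M2=266/111−10/37·-8982/1027=14666/3081
back: M1=-11/5−3/10·14666/3081=-3726/1027
M: M0=0, M1=-3726/1027, M2=14666/3081, M3=-8982/1027, M4=16110/1027, M5=0
seg 0: a=-1, c=M0/2=0, d=(M1−M0)/(6·2)=-621/2054, b=Δ0−h0·(2M0+M1)/6=3296/1027
seg 1: a=3, c=M1/2=-1863/1027, d=(M2−M1)/(6·3)=994/2133, b=Δ1−h1·(2M1+M2)/6=-430/1027
seg 2: a=-2, c=M2/2=7333/3081, d=(M3−M2)/(6·3)=-20806/27729, b=Δ2−h2·(2M2+M3)/6=1314/1027
seg 3: a=3, c=M3/2=-4491/1027, d=(M4−M3)/(6·1)=4182/1027, b=Δ3−h3·(2M3+M4)/6=-4826/1027
seg 4: a=-2, c=M4/2=8055/1027, d=(M5−M4)/(6·1)=-2685/1027, b=Δ4−h4·(2M4+M5)/6=-1262/1027
t_q=37/4 → seg 4, τ=1/4; S=-2+-1262/1027·τ+8055/1027·τ²+-2685/1027·τ³=-122113/65728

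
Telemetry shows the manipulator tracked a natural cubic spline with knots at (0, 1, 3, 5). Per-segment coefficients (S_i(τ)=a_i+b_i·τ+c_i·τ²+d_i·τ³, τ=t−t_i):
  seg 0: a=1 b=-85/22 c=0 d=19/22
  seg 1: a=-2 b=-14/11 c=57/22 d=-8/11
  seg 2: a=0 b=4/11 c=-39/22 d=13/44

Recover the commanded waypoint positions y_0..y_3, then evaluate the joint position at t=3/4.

y_0=1 y_1=-2 y_2=0 y_3=-4
S(3/4) = -2159/1408

y_0 = S_0(0) = a_0 = 1
y_1 = S_1(0) = a_1 = -2
y_2 = S_2(0) = a_2 = 0
y_3 = S_2(2) = -4
t_q=3/4 is in segment 0 (τ=3/4); S_0(τ)=-2159/1408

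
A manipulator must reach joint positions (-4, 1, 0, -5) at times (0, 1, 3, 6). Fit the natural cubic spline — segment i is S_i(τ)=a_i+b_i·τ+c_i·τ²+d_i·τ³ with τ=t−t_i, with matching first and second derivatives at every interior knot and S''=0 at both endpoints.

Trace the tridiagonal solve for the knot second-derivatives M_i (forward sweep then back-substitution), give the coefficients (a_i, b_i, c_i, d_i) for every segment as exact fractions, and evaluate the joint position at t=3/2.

  seg 0: a=-4 b=499/84 c=0 d=-79/84
  seg 1: a=1 b=131/42 c=-79/28 d=85/168
  seg 2: a=0 b=-44/21 c=3/14 d=-1/42
S(3/2) = 859/448

Δ: Δ0=5, Δ1=-1/2, Δ2=-5/3
row 1: diag=6, rhs=-33; c'=1/3, d'=-11/2
row 2: denom=10−2·1/3=28/3; d'=(-7−2·-11/2)/(28/3)=3/7
back: M2=3/7
back: M1=-11/2−1/3·3/7=-79/14
M: M0=0, M1=-79/14, M2=3/7, M3=0
seg 0: a=-4, c=M0/2=0, d=(M1−M0)/(6·1)=-79/84, b=Δ0−h0·(2M0+M1)/6=499/84
seg 1: a=1, c=M1/2=-79/28, d=(M2−M1)/(6·2)=85/168, b=Δ1−h1·(2M1+M2)/6=131/42
seg 2: a=0, c=M2/2=3/14, d=(M3−M2)/(6·3)=-1/42, b=Δ2−h2·(2M2+M3)/6=-44/21
t_q=3/2 → seg 1, τ=1/2; S=1+131/42·τ+-79/28·τ²+85/168·τ³=859/448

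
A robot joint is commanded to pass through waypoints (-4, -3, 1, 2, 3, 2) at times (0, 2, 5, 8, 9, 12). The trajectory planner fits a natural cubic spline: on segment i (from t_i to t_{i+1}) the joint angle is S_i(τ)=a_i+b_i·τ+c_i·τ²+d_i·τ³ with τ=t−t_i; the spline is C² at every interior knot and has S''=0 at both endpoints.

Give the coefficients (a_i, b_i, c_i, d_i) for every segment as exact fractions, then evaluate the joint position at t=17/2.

Δ: Δ0=1/2, Δ1=4/3, Δ2=1/3, Δ3=1, Δ4=-1/3
row 1: diag=10, rhs=5; c'=3/10, d'=1/2
row 2: denom=12−3·3/10=111/10; d'=(-6−3·1/2)/(111/10)=-25/37
row 3: denom=8−3·10/37=266/37; d'=(4−3·-25/37)/(266/37)=223/266
row 4: denom=8−1·37/266=2091/266; d'=(-8−1·223/266)/(2091/266)=-2351/2091
back: M4=-2351/2091
back: M3=223/266−37/266·-2351/2091=2080/2091
back: M2=-25/37−10/37·2080/2091=-1975/2091
back: M1=1/2−3/10·-1975/2091=546/697
M: M0=0, M1=546/697, M2=-1975/2091, M3=2080/2091, M4=-2351/2091, M5=0
seg 0: a=-4, c=M0/2=0, d=(M1−M0)/(6·2)=91/1394, b=Δ0−h0·(2M0+M1)/6=333/1394
seg 1: a=-3, c=M1/2=273/697, d=(M2−M1)/(6·3)=-3613/37638, b=Δ1−h1·(2M1+M2)/6=1425/1394
seg 2: a=1, c=M2/2=-1975/4182, d=(M3−M2)/(6·3)=4055/37638, b=Δ2−h2·(2M2+M3)/6=32/41
seg 3: a=2, c=M3/2=1040/2091, d=(M4−M3)/(6·1)=-1477/4182, b=Δ3−h3·(2M3+M4)/6=1193/1394
seg 4: a=3, c=M4/2=-2351/4182, d=(M5−M4)/(6·3)=2351/37638, b=Δ4−h4·(2M4+M5)/6=1654/2091
t_q=17/2 → seg 3, τ=1/2; S=2+1193/1394·τ+1040/2091·τ²+-1477/4182·τ³=83911/33456

  seg 0: a=-4 b=333/1394 c=0 d=91/1394
  seg 1: a=-3 b=1425/1394 c=273/697 d=-3613/37638
  seg 2: a=1 b=32/41 c=-1975/4182 d=4055/37638
  seg 3: a=2 b=1193/1394 c=1040/2091 d=-1477/4182
  seg 4: a=3 b=1654/2091 c=-2351/4182 d=2351/37638
S(17/2) = 83911/33456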